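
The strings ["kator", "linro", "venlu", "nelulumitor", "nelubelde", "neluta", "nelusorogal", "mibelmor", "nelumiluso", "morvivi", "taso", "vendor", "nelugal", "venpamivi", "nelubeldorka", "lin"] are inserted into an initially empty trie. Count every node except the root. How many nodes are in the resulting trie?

80

For each word, the new-node count is its length minus the longest prefix already in the trie:
  "kator" → 5 new (k, a, t, o, r)
  "linro" → 5 new (l, i, n, r, o)
  "venlu" → 5 new (v, e, n, l, u)
  "nelulumitor" → 11 new (n, e, l, u, l, u, m, i, t, o, r)
  "nelubelde" → prefix "nelu" already present; 5 new (b, e, l, d, e)
  "neluta" → prefix "nelu" already present; 2 new (t, a)
  "nelusorogal" → prefix "nelu" already present; 7 new (s, o, r, o, g, a, l)
  "mibelmor" → 8 new (m, i, b, e, l, m, o, r)
  "nelumiluso" → prefix "nelu" already present; 6 new (m, i, l, u, s, o)
  "morvivi" → prefix "m" already present; 6 new (o, r, v, i, v, i)
  "taso" → 4 new (t, a, s, o)
  "vendor" → prefix "ven" already present; 3 new (d, o, r)
  "nelugal" → prefix "nelu" already present; 3 new (g, a, l)
  "venpamivi" → prefix "ven" already present; 6 new (p, a, m, i, v, i)
  "nelubeldorka" → prefix "nelubeld" already present; 4 new (o, r, k, a)
  "lin" → prefix "lin" already present; 0 new (none)
Total nodes = 5 + 5 + 5 + 11 + 5 + 2 + 7 + 8 + 6 + 6 + 4 + 3 + 3 + 6 + 4 + 0 = 80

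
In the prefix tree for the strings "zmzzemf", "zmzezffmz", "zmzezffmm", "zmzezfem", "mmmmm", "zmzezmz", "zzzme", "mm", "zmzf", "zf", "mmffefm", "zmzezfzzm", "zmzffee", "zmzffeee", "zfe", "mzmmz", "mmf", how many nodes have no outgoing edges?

12

Leaves are exactly the stored words that no other stored word extends.
Those words: "mmffefm", "mmmmm", "mzmmz", "zfe", "zmzezfem", "zmzezffmm", "zmzezffmz", "zmzezfzzm", "zmzezmz", "zmzffeee", "zmzzemf", "zzzme"
Leaf count: 12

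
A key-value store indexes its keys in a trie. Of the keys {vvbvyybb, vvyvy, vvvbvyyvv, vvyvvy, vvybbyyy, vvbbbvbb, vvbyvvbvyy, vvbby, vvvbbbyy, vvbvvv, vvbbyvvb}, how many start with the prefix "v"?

11

Walk to "v"; the words in its subtree are exactly those with that prefix.
Words under "v": vvbbbvbb, vvbby, vvbbyvvb, vvbvvv, vvbvyybb, vvbyvvbvyy, vvvbbbyy, vvvbvyyvv, vvybbyyy, vvyvvy, vvyvy
Count: 11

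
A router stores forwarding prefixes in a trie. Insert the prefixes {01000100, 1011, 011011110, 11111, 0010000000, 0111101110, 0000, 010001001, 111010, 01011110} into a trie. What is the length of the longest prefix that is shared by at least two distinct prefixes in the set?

8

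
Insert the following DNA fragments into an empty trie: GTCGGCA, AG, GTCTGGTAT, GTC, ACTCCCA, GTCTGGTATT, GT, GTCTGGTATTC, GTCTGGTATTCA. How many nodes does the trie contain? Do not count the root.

24

For each word, the new-node count is its length minus the longest prefix already in the trie:
  "GTCGGCA" → 7 new (G, T, C, G, G, C, A)
  "AG" → 2 new (A, G)
  "GTCTGGTAT" → prefix "GTC" already present; 6 new (T, G, G, T, A, T)
  "GTC" → prefix "GTC" already present; 0 new (none)
  "ACTCCCA" → prefix "A" already present; 6 new (C, T, C, C, C, A)
  "GTCTGGTATT" → prefix "GTCTGGTAT" already present; 1 new (T)
  "GT" → prefix "GT" already present; 0 new (none)
  "GTCTGGTATTC" → prefix "GTCTGGTATT" already present; 1 new (C)
  "GTCTGGTATTCA" → prefix "GTCTGGTATTC" already present; 1 new (A)
Total nodes = 7 + 2 + 6 + 0 + 6 + 1 + 0 + 1 + 1 = 24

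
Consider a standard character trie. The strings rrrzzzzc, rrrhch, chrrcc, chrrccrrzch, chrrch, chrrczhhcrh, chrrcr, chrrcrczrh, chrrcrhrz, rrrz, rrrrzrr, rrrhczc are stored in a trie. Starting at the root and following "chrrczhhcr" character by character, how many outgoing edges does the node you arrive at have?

The children of the "chrrczhhcr" node are the distinct next characters among strings starting with "chrrczhhcr".
Distinct next characters after "chrrczhhcr": h.
That node has 1 child edge.

1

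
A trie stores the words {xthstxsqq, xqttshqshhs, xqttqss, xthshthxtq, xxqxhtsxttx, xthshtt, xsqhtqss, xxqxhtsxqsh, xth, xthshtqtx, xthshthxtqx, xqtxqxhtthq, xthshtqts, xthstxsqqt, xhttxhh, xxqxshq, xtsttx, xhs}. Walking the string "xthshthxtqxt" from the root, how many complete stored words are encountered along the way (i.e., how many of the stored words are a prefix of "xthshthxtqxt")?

3

Check each prefix of "xthshthxtqxt" against the stored set — each match is an end-marker on the path.
Prefixes of the query that are stored words: "xth", "xthshthxtq", "xthshthxtqx"
Count: 3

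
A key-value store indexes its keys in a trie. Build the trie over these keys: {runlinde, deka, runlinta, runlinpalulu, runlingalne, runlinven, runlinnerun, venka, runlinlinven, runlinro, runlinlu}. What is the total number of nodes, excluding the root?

Count nodes per top-level branch (shared prefixes stored once):
  'd'-branch (deka): 4 nodes
  'r'-branch (runlinde, runlingalne, runlinlinven, runlinlu, runlinnerun, runlinpalulu, runlinro, runlinta, runlinven): 38 nodes
  'v'-branch (venka): 5 nodes
Sum: 47

47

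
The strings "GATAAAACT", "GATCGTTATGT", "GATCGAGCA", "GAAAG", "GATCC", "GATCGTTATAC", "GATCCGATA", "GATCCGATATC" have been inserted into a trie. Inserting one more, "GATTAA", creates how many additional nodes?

3

The longest prefix of "GATTAA" already in the trie is "GAT" (length 3).
Each of the 3 remaining characters creates one node.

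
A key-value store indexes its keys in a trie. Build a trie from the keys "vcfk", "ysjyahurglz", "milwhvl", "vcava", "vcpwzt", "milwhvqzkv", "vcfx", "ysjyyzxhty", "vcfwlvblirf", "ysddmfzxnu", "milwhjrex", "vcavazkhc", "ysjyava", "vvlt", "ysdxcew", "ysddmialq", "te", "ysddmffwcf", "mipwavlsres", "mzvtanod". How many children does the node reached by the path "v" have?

The children of the "v" node are the distinct next characters among strings starting with "v".
Distinct next characters after "v": c, v.
That node has 2 child edges.

2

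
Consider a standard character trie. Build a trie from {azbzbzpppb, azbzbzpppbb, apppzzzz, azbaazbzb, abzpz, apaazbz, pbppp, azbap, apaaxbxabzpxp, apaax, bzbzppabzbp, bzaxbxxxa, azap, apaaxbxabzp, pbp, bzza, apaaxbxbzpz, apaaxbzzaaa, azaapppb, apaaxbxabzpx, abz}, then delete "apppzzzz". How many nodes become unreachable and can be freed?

6

Walk "apppzzzz" from the leaf back toward the root, removing each node that no remaining word uses.
The suffix "ppzzzz" (6 nodes) is used only by "apppzzzz"; the node for "ap" still has the child "a", so pruning stops there.
Nodes removed: 6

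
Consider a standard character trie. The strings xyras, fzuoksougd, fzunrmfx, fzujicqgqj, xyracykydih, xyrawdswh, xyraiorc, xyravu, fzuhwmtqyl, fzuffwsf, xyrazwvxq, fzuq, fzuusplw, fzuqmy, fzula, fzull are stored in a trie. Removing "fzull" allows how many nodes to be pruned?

After clearing the end-marker at "fzull", prune upward until reaching a node still needed by another word.
The suffix "l" (1 node) is used only by "fzull"; the node for "fzul" still has the child "a", so pruning stops there.
Nodes removed: 1

1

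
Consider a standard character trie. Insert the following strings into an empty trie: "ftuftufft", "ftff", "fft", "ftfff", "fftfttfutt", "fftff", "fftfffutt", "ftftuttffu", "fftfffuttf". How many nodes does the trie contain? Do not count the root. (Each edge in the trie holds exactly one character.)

Insert word by word; a character creates a node only if that edge doesn't already exist:
  "ftuftufft" → 9 new (f, t, u, f, t, u, f, f, t)
  "ftff" → prefix "ft" already present; 2 new (f, f)
  "fft" → prefix "f" already present; 2 new (f, t)
  "ftfff" → prefix "ftff" already present; 1 new (f)
  "fftfttfutt" → prefix "fft" already present; 7 new (f, t, t, f, u, t, t)
  "fftff" → prefix "fftf" already present; 1 new (f)
  "fftfffutt" → prefix "fftff" already present; 4 new (f, u, t, t)
  "ftftuttffu" → prefix "ftf" already present; 7 new (t, u, t, t, f, f, u)
  "fftfffuttf" → prefix "fftfffutt" already present; 1 new (f)
Total nodes = 9 + 2 + 2 + 1 + 7 + 1 + 4 + 7 + 1 = 34

34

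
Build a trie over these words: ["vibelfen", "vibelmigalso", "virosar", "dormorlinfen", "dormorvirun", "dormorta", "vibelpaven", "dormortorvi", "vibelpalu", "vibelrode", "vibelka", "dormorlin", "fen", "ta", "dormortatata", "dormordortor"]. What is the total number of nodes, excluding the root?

Count nodes per top-level branch (shared prefixes stored once):
  'd'-branch (dormordortor, dormorlin, dormorlinfen, dormorta, dormortatata, dormortorvi, dormorvirun): 33 nodes
  'f'-branch (fen): 3 nodes
  't'-branch (ta): 2 nodes
  'v'-branch (vibelfen, vibelka, vibelmigalso, vibelpalu, vibelpaven, vibelrode, virosar): 33 nodes
Sum: 71

71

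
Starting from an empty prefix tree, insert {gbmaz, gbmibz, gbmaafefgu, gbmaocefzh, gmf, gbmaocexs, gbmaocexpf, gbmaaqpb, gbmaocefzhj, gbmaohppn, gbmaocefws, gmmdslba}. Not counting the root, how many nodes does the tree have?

For each word, the new-node count is its length minus the longest prefix already in the trie:
  "gbmaz" → 5 new (g, b, m, a, z)
  "gbmibz" → prefix "gbm" already present; 3 new (i, b, z)
  "gbmaafefgu" → prefix "gbma" already present; 6 new (a, f, e, f, g, u)
  "gbmaocefzh" → prefix "gbma" already present; 6 new (o, c, e, f, z, h)
  "gmf" → prefix "g" already present; 2 new (m, f)
  "gbmaocexs" → prefix "gbmaoce" already present; 2 new (x, s)
  "gbmaocexpf" → prefix "gbmaocex" already present; 2 new (p, f)
  "gbmaaqpb" → prefix "gbmaa" already present; 3 new (q, p, b)
  "gbmaocefzhj" → prefix "gbmaocefzh" already present; 1 new (j)
  "gbmaohppn" → prefix "gbmao" already present; 4 new (h, p, p, n)
  "gbmaocefws" → prefix "gbmaocef" already present; 2 new (w, s)
  "gmmdslba" → prefix "gm" already present; 6 new (m, d, s, l, b, a)
Total nodes = 5 + 3 + 6 + 6 + 2 + 2 + 2 + 3 + 1 + 4 + 2 + 6 = 42

42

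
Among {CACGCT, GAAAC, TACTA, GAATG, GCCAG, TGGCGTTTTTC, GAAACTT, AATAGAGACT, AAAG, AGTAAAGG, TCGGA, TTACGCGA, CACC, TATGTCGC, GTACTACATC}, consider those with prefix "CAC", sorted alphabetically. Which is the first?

DFS of the "CAC" subtree visits, in order: "CACC", "CACGCT"
The 1st is CACC.

CACC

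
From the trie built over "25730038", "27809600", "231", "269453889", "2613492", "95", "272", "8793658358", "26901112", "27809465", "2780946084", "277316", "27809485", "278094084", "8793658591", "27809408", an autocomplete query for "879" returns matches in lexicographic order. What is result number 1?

8793658358

Filter for "879…" and sort: "8793658358", "8793658591"
Position 1: 8793658358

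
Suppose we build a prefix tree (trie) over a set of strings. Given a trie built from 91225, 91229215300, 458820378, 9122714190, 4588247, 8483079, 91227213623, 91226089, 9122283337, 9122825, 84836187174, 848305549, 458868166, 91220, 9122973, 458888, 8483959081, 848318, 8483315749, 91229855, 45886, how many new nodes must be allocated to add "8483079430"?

The longest prefix of "8483079430" already in the trie is "8483079" (length 7).
Each of the 3 remaining characters creates one node.

3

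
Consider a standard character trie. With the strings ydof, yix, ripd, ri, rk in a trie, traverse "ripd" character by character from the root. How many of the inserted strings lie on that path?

Walk "ripd" from the root; an end-of-word marker is hit whenever a stored word is a prefix of "ripd".
Prefixes of the query that are stored words: "ri", "ripd"
Count: 2

2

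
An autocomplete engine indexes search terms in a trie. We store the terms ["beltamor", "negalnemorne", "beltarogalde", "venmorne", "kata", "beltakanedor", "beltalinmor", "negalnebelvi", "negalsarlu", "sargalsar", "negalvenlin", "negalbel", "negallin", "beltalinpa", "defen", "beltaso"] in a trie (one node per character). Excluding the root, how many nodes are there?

92

Trace insertions, counting only characters that open a new branch:
  "beltamor" → 8 new (b, e, l, t, a, m, o, r)
  "negalnemorne" → 12 new (n, e, g, a, l, n, e, m, o, r, n, e)
  "beltarogalde" → prefix "belta" already present; 7 new (r, o, g, a, l, d, e)
  "venmorne" → 8 new (v, e, n, m, o, r, n, e)
  "kata" → 4 new (k, a, t, a)
  "beltakanedor" → prefix "belta" already present; 7 new (k, a, n, e, d, o, r)
  "beltalinmor" → prefix "belta" already present; 6 new (l, i, n, m, o, r)
  "negalnebelvi" → prefix "negalne" already present; 5 new (b, e, l, v, i)
  "negalsarlu" → prefix "negal" already present; 5 new (s, a, r, l, u)
  "sargalsar" → 9 new (s, a, r, g, a, l, s, a, r)
  "negalvenlin" → prefix "negal" already present; 6 new (v, e, n, l, i, n)
  "negalbel" → prefix "negal" already present; 3 new (b, e, l)
  "negallin" → prefix "negal" already present; 3 new (l, i, n)
  "beltalinpa" → prefix "beltalin" already present; 2 new (p, a)
  "defen" → 5 new (d, e, f, e, n)
  "beltaso" → prefix "belta" already present; 2 new (s, o)
Total nodes = 8 + 12 + 7 + 8 + 4 + 7 + 6 + 5 + 5 + 9 + 6 + 3 + 3 + 2 + 5 + 2 = 92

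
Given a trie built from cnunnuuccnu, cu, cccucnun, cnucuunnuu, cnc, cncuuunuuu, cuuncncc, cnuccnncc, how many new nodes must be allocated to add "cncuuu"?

Every character of "cncuuu" already lies on an existing path (it is a prefix of some stored word).
No new nodes are needed: 0.

0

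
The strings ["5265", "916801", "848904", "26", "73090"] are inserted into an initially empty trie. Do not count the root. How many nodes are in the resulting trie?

Count nodes per top-level branch (shared prefixes stored once):
  '2'-branch (26): 2 nodes
  '5'-branch (5265): 4 nodes
  '7'-branch (73090): 5 nodes
  '8'-branch (848904): 6 nodes
  '9'-branch (916801): 6 nodes
Sum: 23

23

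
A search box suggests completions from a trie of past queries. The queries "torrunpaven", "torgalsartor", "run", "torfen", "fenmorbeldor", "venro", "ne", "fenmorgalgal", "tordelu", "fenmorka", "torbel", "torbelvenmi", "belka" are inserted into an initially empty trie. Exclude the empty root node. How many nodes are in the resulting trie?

70

For each word, the new-node count is its length minus the longest prefix already in the trie:
  "torrunpaven" → 11 new (t, o, r, r, u, n, p, a, v, e, n)
  "torgalsartor" → prefix "tor" already present; 9 new (g, a, l, s, a, r, t, o, r)
  "run" → 3 new (r, u, n)
  "torfen" → prefix "tor" already present; 3 new (f, e, n)
  "fenmorbeldor" → 12 new (f, e, n, m, o, r, b, e, l, d, o, r)
  "venro" → 5 new (v, e, n, r, o)
  "ne" → 2 new (n, e)
  "fenmorgalgal" → prefix "fenmor" already present; 6 new (g, a, l, g, a, l)
  "tordelu" → prefix "tor" already present; 4 new (d, e, l, u)
  "fenmorka" → prefix "fenmor" already present; 2 new (k, a)
  "torbel" → prefix "tor" already present; 3 new (b, e, l)
  "torbelvenmi" → prefix "torbel" already present; 5 new (v, e, n, m, i)
  "belka" → 5 new (b, e, l, k, a)
Total nodes = 11 + 9 + 3 + 3 + 12 + 5 + 2 + 6 + 4 + 2 + 3 + 5 + 5 = 70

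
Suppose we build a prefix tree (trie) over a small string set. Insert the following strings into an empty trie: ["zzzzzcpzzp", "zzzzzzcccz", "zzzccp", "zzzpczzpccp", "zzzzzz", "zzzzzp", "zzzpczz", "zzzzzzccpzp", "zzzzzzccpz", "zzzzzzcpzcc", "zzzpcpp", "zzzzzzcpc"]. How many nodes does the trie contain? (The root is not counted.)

37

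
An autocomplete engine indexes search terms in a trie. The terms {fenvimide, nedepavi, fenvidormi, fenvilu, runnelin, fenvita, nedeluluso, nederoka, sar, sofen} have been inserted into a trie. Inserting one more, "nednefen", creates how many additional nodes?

5

The longest prefix of "nednefen" already in the trie is "ned" (length 3).
Each of the 5 remaining characters creates one node.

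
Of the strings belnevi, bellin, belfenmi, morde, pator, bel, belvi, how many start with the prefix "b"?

Walk to "b"; the words in its subtree are exactly those with that prefix.
Matches: "bel", "belfenmi", "bellin", "belnevi", "belvi"
Count: 5

5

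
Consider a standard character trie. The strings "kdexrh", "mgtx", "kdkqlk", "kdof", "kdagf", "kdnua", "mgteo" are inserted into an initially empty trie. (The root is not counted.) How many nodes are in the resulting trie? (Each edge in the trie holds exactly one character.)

Insert word by word; a character creates a node only if that edge doesn't already exist:
  "kdexrh" → 6 new (k, d, e, x, r, h)
  "mgtx" → 4 new (m, g, t, x)
  "kdkqlk" → prefix "kd" already present; 4 new (k, q, l, k)
  "kdof" → prefix "kd" already present; 2 new (o, f)
  "kdagf" → prefix "kd" already present; 3 new (a, g, f)
  "kdnua" → prefix "kd" already present; 3 new (n, u, a)
  "mgteo" → prefix "mgt" already present; 2 new (e, o)
Total nodes = 6 + 4 + 4 + 2 + 3 + 3 + 2 = 24

24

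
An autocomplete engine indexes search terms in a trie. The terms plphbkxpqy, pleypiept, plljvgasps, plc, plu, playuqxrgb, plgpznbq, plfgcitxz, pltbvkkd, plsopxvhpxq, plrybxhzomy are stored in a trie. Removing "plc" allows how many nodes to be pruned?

1

A node on "plc"'s path can go only if nothing else ends at it or branches off below it.
The suffix "c" (1 node) is used only by "plc"; the node for "pl" still has the child "p", so pruning stops there.
Nodes removed: 1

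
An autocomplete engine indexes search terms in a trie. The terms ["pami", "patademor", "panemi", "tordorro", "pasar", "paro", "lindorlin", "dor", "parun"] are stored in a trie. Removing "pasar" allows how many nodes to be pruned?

A node on "pasar"'s path can go only if nothing else ends at it or branches off below it.
The suffix "sar" (3 nodes) is used only by "pasar"; the node for "pa" still has the child "m", so pruning stops there.
Nodes removed: 3

3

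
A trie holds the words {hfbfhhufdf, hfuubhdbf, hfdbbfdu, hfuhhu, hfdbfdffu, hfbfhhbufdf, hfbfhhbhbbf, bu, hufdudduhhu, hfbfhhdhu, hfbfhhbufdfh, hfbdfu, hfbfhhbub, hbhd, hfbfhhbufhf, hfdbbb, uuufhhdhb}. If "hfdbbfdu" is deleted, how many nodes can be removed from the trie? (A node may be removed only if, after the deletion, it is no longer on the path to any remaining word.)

3

After clearing the end-marker at "hfdbbfdu", prune upward until reaching a node still needed by another word.
The suffix "fdu" (3 nodes) is used only by "hfdbbfdu"; the node for "hfdbb" still has the child "b", so pruning stops there.
Nodes removed: 3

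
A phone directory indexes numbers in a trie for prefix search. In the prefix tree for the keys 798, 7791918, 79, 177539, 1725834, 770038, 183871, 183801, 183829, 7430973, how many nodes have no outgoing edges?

9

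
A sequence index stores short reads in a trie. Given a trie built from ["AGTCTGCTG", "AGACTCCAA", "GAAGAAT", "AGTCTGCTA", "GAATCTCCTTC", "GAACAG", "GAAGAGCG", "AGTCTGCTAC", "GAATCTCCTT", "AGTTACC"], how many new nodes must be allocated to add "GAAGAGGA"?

2

The longest prefix of "GAAGAGGA" already in the trie is "GAAGAG" (length 6).
Each of the 2 remaining characters creates one node.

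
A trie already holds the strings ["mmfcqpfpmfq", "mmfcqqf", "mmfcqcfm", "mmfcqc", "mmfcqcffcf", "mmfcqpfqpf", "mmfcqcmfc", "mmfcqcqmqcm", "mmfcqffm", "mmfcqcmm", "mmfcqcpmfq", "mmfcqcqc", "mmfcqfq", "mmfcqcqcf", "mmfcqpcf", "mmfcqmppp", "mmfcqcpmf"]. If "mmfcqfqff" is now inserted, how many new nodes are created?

The longest prefix of "mmfcqfqff" already in the trie is "mmfcqfq" (length 7).
So 9 − 7 = 2 new nodes.

2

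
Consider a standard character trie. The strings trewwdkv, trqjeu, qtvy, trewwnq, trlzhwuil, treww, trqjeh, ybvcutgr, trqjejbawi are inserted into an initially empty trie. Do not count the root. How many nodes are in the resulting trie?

39

Trace insertions, counting only characters that open a new branch:
  "trewwdkv" → 8 new (t, r, e, w, w, d, k, v)
  "trqjeu" → prefix "tr" already present; 4 new (q, j, e, u)
  "qtvy" → 4 new (q, t, v, y)
  "trewwnq" → prefix "treww" already present; 2 new (n, q)
  "trlzhwuil" → prefix "tr" already present; 7 new (l, z, h, w, u, i, l)
  "treww" → prefix "treww" already present; 0 new (none)
  "trqjeh" → prefix "trqje" already present; 1 new (h)
  "ybvcutgr" → 8 new (y, b, v, c, u, t, g, r)
  "trqjejbawi" → prefix "trqje" already present; 5 new (j, b, a, w, i)
Total nodes = 8 + 4 + 4 + 2 + 7 + 0 + 1 + 8 + 5 = 39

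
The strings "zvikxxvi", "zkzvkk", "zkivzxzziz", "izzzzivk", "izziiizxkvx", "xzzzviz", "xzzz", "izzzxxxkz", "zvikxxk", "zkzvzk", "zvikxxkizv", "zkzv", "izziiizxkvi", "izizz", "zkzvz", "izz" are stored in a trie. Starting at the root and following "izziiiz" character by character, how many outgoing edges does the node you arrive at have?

1

Walk "izziiiz" from the root, arriving at one node.
Distinct next characters after "izziiiz": x.
That node has 1 child edge.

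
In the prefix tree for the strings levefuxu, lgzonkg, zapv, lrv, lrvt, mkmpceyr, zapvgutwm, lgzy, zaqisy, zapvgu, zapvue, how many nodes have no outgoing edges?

8

Leaves are exactly the stored words that no other stored word extends.
Those words: "levefuxu", "lgzonkg", "lgzy", "lrvt", "mkmpceyr", "zapvgutwm", "zapvue", "zaqisy"
Leaf count: 8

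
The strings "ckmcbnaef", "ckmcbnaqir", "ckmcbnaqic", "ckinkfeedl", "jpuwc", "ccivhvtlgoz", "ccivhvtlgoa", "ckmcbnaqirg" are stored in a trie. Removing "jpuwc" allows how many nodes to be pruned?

After clearing the end-marker at "jpuwc", prune upward until reaching a node still needed by another word.
No other word shares any prefix with "jpuwc", so all 5 of its nodes go.
Nodes removed: 5

5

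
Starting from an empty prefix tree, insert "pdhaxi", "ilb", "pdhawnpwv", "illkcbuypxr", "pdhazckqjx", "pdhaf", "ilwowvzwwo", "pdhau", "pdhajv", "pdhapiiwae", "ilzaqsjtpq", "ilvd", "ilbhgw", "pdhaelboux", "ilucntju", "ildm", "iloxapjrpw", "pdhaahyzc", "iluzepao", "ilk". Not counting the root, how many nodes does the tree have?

Trace insertions, counting only characters that open a new branch:
  "pdhaxi" → 6 new (p, d, h, a, x, i)
  "ilb" → 3 new (i, l, b)
  "pdhawnpwv" → prefix "pdha" already present; 5 new (w, n, p, w, v)
  "illkcbuypxr" → prefix "il" already present; 9 new (l, k, c, b, u, y, p, x, r)
  "pdhazckqjx" → prefix "pdha" already present; 6 new (z, c, k, q, j, x)
  "pdhaf" → prefix "pdha" already present; 1 new (f)
  "ilwowvzwwo" → prefix "il" already present; 8 new (w, o, w, v, z, w, w, o)
  "pdhau" → prefix "pdha" already present; 1 new (u)
  "pdhajv" → prefix "pdha" already present; 2 new (j, v)
  "pdhapiiwae" → prefix "pdha" already present; 6 new (p, i, i, w, a, e)
  "ilzaqsjtpq" → prefix "il" already present; 8 new (z, a, q, s, j, t, p, q)
  "ilvd" → prefix "il" already present; 2 new (v, d)
  "ilbhgw" → prefix "ilb" already present; 3 new (h, g, w)
  "pdhaelboux" → prefix "pdha" already present; 6 new (e, l, b, o, u, x)
  "ilucntju" → prefix "il" already present; 6 new (u, c, n, t, j, u)
  "ildm" → prefix "il" already present; 2 new (d, m)
  "iloxapjrpw" → prefix "il" already present; 8 new (o, x, a, p, j, r, p, w)
  "pdhaahyzc" → prefix "pdha" already present; 5 new (a, h, y, z, c)
  "iluzepao" → prefix "ilu" already present; 5 new (z, e, p, a, o)
  "ilk" → prefix "il" already present; 1 new (k)
Total nodes = 6 + 3 + 5 + 9 + 6 + 1 + 8 + 1 + 2 + 6 + 8 + 2 + 3 + 6 + 6 + 2 + 8 + 5 + 5 + 1 = 93

93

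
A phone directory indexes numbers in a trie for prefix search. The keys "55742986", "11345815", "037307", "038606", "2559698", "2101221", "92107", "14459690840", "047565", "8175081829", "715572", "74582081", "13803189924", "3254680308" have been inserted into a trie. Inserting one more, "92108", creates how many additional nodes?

"9210" is already a path in the trie; the remaining "8" must be added.
Each of the 1 remaining characters creates one node.

1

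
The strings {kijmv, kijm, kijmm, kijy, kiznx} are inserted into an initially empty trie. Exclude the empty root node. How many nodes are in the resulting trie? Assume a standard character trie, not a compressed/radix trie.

10

Count nodes per top-level branch (shared prefixes stored once):
  'k'-branch (kijm, kijmm, kijmv, kijy, kiznx): 10 nodes
Sum: 10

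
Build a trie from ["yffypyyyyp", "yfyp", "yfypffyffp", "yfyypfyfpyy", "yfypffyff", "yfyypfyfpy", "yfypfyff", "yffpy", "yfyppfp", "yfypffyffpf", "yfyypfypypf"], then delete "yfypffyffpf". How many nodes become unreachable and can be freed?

A node on "yfypffyffpf"'s path can go only if nothing else ends at it or branches off below it.
The suffix "f" (1 node) is used only by "yfypffyffpf"; "yfypffyffp" is itself a stored word, so pruning stops there.
Nodes removed: 1

1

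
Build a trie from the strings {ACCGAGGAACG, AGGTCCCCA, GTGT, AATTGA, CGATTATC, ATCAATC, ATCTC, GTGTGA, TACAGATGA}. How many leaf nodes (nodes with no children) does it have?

8

A leaf is a node with no children — equivalently, the end of a word that is not a proper prefix of any other stored word.
Those words: "AATTGA", "ACCGAGGAACG", "AGGTCCCCA", "ATCAATC", "ATCTC", "CGATTATC", "GTGTGA", "TACAGATGA"
Leaf count: 8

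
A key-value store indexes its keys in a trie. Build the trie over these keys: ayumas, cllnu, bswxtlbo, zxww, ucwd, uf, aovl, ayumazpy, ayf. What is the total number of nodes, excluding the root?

Count nodes per top-level branch (shared prefixes stored once):
  'a'-branch (aovl, ayf, ayumas, ayumazpy): 13 nodes
  'b'-branch (bswxtlbo): 8 nodes
  'c'-branch (cllnu): 5 nodes
  'u'-branch (ucwd, uf): 5 nodes
  'z'-branch (zxww): 4 nodes
Sum: 35

35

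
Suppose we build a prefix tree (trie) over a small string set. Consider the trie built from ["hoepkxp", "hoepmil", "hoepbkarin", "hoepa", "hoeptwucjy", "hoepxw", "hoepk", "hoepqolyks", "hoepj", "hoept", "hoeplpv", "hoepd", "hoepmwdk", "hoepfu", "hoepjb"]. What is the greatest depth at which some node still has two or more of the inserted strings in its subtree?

5

Look for the deepest trie node that still has at least two words in its subtree.
e.g. "hoepj" and "hoepjb" share the prefix "hoepj" of length 5; no pair shares a longer one.
Longest shared-prefix length: 5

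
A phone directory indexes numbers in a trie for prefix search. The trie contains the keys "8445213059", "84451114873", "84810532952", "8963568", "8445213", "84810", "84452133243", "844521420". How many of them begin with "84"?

7

Filter for entries beginning with "84":
Matches: "84451114873", "8445213", "8445213059", "84452133243", "844521420", "84810", "84810532952"
Count: 7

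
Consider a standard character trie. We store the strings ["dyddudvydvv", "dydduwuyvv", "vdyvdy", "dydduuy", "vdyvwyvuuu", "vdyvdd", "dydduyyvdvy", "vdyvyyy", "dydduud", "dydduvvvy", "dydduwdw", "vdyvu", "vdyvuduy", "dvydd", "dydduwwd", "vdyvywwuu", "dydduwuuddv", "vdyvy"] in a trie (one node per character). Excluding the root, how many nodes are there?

Count nodes per top-level branch (shared prefixes stored once):
  'd'-branch (dvydd, dyddudvydvv, dydduud, dydduuy, dydduvvvy, dydduwdw, dydduwuuddv, dydduwuyvv, dydduwwd, dydduyyvdvy): 41 nodes
  'v'-branch (vdyvdd, vdyvdy, vdyvu, vdyvuduy, vdyvwyvuuu, vdyvy, vdyvywwuu, vdyvyyy): 24 nodes
Sum: 65

65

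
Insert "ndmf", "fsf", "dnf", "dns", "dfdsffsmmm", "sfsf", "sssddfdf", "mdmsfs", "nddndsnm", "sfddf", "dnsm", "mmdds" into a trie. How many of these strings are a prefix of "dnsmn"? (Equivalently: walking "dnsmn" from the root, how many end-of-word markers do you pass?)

Walk "dnsmn" from the root; an end-of-word marker is hit whenever a stored word is a prefix of "dnsmn".
Prefixes of the query that are stored words: "dns", "dnsm"
Count: 2

2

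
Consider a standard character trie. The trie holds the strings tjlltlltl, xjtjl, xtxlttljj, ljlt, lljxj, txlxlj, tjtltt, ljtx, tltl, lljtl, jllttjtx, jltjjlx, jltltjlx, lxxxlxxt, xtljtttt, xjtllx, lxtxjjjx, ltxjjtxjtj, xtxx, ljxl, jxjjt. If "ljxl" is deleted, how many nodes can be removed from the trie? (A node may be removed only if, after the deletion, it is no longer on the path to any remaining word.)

2

A node on "ljxl"'s path can go only if nothing else ends at it or branches off below it.
The suffix "xl" (2 nodes) is used only by "ljxl"; the node for "lj" still has the child "l", so pruning stops there.
Nodes removed: 2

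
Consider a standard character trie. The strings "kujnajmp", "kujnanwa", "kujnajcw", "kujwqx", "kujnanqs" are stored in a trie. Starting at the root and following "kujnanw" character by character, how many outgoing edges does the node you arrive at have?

Follow the path "kujnanw" to its node, then look at its outgoing edges.
Distinct next characters after "kujnanw": a.
That node has 1 child edge.

1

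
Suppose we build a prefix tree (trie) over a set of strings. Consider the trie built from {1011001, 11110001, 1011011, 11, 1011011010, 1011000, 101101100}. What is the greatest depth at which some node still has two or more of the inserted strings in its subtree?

Look for the deepest trie node that still has at least two words in its subtree.
e.g. "101101100" and "1011011010" share the prefix "10110110" of length 8; no pair shares a longer one.
Longest shared-prefix length: 8

8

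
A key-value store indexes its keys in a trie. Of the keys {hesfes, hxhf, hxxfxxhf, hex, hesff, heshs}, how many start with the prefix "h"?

Walk to "h"; the words in its subtree are exactly those with that prefix.
Matches: "hesfes", "hesff", "heshs", "hex", "hxhf", "hxxfxxhf"
Count: 6

6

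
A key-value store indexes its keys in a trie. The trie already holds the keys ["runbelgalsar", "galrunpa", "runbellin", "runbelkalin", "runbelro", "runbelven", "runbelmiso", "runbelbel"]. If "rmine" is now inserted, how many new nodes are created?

The longest prefix of "rmine" already in the trie is "r" (length 1).
So 5 − 1 = 4 new nodes.

4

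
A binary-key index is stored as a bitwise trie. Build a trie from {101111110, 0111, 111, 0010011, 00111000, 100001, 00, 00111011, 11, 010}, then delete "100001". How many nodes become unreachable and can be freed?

4

Walk "100001" from the leaf back toward the root, removing each node that no remaining word uses.
The suffix "0001" (4 nodes) is used only by "100001"; the node for "10" still has the child "1", so pruning stops there.
Nodes removed: 4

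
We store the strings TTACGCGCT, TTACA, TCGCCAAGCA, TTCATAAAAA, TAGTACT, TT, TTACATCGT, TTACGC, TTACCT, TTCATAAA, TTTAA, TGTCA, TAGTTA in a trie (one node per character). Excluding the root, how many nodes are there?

48

Insert word by word; a character creates a node only if that edge doesn't already exist:
  "TTACGCGCT" → 9 new (T, T, A, C, G, C, G, C, T)
  "TTACA" → prefix "TTAC" already present; 1 new (A)
  "TCGCCAAGCA" → prefix "T" already present; 9 new (C, G, C, C, A, A, G, C, A)
  "TTCATAAAAA" → prefix "TT" already present; 8 new (C, A, T, A, A, A, A, A)
  "TAGTACT" → prefix "T" already present; 6 new (A, G, T, A, C, T)
  "TT" → prefix "TT" already present; 0 new (none)
  "TTACATCGT" → prefix "TTACA" already present; 4 new (T, C, G, T)
  "TTACGC" → prefix "TTACGC" already present; 0 new (none)
  "TTACCT" → prefix "TTAC" already present; 2 new (C, T)
  "TTCATAAA" → prefix "TTCATAAA" already present; 0 new (none)
  "TTTAA" → prefix "TT" already present; 3 new (T, A, A)
  "TGTCA" → prefix "T" already present; 4 new (G, T, C, A)
  "TAGTTA" → prefix "TAGT" already present; 2 new (T, A)
Total nodes = 9 + 1 + 9 + 8 + 6 + 0 + 4 + 0 + 2 + 0 + 3 + 4 + 2 = 48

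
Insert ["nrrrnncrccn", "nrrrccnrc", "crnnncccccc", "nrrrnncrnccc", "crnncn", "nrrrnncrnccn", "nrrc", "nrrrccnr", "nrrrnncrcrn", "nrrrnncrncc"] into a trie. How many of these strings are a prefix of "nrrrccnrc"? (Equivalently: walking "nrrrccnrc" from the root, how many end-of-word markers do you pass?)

2

Traverse "nrrrccnrc" character by character; count nodes along the way that are marked as word ends.
Prefixes of the query that are stored words: "nrrrccnr", "nrrrccnrc"
Count: 2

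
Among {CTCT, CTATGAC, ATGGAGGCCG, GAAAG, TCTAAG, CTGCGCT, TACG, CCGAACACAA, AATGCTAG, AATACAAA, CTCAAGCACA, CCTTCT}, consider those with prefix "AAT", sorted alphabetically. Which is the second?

Filter for "AAT…" and sort: "AATACAAA", "AATGCTAG"
Position 2: AATGCTAG

AATGCTAG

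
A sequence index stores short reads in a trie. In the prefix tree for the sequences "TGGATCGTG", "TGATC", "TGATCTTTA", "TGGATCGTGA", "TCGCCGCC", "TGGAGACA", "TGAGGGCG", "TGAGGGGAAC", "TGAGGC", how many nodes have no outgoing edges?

7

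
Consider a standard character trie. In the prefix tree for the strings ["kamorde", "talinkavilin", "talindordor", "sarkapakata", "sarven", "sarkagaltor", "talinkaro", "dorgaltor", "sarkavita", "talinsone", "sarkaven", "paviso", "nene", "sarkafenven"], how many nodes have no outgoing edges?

14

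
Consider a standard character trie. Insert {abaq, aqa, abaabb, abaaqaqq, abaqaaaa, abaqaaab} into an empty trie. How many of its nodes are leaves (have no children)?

5

A leaf is a node with no children — equivalently, the end of a word that is not a proper prefix of any other stored word.
Those words: "abaabb", "abaaqaqq", "abaqaaaa", "abaqaaab", "aqa"
Leaf count: 5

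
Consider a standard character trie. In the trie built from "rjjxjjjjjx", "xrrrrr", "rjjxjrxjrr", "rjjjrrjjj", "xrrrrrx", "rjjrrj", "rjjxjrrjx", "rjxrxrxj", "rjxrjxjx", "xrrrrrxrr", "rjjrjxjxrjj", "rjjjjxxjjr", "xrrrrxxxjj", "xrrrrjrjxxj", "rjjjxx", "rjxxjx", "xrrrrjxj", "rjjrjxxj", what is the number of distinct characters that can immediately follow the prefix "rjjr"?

Follow the path "rjjr" to its node, then look at its outgoing edges.
Characters that immediately follow "rjjr" among the stored strings: {j, r}.
That node has 2 child edges.

2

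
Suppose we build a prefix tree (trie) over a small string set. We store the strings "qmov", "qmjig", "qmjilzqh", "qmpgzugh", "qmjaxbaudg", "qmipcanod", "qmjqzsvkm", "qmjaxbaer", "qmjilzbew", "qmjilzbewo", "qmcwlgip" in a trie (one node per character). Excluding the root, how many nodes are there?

For each word, the new-node count is its length minus the longest prefix already in the trie:
  "qmov" → 4 new (q, m, o, v)
  "qmjig" → prefix "qm" already present; 3 new (j, i, g)
  "qmjilzqh" → prefix "qmji" already present; 4 new (l, z, q, h)
  "qmpgzugh" → prefix "qm" already present; 6 new (p, g, z, u, g, h)
  "qmjaxbaudg" → prefix "qmj" already present; 7 new (a, x, b, a, u, d, g)
  "qmipcanod" → prefix "qm" already present; 7 new (i, p, c, a, n, o, d)
  "qmjqzsvkm" → prefix "qmj" already present; 6 new (q, z, s, v, k, m)
  "qmjaxbaer" → prefix "qmjaxba" already present; 2 new (e, r)
  "qmjilzbew" → prefix "qmjilz" already present; 3 new (b, e, w)
  "qmjilzbewo" → prefix "qmjilzbew" already present; 1 new (o)
  "qmcwlgip" → prefix "qm" already present; 6 new (c, w, l, g, i, p)
Total nodes = 4 + 3 + 4 + 6 + 7 + 7 + 6 + 2 + 3 + 1 + 6 = 49

49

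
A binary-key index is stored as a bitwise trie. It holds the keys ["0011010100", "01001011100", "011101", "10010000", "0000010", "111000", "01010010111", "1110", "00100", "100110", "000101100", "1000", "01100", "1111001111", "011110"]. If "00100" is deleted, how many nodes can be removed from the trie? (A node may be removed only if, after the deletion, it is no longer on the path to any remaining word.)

2

After clearing the end-marker at "00100", prune upward until reaching a node still needed by another word.
The suffix "00" (2 nodes) is used only by "00100"; the node for "001" still has the child "1", so pruning stops there.
Nodes removed: 2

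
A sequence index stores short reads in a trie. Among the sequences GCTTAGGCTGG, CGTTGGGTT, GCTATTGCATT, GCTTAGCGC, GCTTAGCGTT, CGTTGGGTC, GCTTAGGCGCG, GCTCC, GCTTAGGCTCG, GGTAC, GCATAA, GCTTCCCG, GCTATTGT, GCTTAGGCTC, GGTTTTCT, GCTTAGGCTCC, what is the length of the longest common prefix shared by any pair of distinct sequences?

The deepest shared node is where two words last agree before diverging.
"GCTTAGGCTC" and "GCTTAGGCTCC" agree on "GCTTAGGCTC" (10 characters) before diverging; nothing deeper is shared.
Longest shared-prefix length: 10

10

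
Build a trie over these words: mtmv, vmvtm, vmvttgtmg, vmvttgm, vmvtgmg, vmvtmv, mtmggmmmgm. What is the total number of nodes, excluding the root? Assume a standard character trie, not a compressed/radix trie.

For each word, the new-node count is its length minus the longest prefix already in the trie:
  "mtmv" → 4 new (m, t, m, v)
  "vmvtm" → 5 new (v, m, v, t, m)
  "vmvttgtmg" → prefix "vmvt" already present; 5 new (t, g, t, m, g)
  "vmvttgm" → prefix "vmvttg" already present; 1 new (m)
  "vmvtgmg" → prefix "vmvt" already present; 3 new (g, m, g)
  "vmvtmv" → prefix "vmvtm" already present; 1 new (v)
  "mtmggmmmgm" → prefix "mtm" already present; 7 new (g, g, m, m, m, g, m)
Total nodes = 4 + 5 + 5 + 1 + 3 + 1 + 7 = 26

26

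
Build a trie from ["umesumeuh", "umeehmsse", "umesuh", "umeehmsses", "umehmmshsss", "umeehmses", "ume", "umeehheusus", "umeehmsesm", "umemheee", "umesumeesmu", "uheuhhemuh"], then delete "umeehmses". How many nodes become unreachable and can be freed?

0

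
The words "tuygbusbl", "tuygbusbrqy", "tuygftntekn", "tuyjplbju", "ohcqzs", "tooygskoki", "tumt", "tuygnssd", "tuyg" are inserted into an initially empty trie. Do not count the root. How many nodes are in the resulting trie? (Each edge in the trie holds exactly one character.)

46

Count nodes per top-level branch (shared prefixes stored once):
  'o'-branch (ohcqzs): 6 nodes
  't'-branch (tooygskoki, tumt, tuyg, tuygbusbl, tuygbusbrqy, tuygftntekn, tuygnssd, tuyjplbju): 40 nodes
Sum: 46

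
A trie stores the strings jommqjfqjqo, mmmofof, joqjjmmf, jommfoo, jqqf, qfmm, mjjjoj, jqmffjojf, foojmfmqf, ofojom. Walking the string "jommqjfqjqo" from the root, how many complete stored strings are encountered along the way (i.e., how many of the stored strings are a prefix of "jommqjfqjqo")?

1

Walk "jommqjfqjqo" from the root; an end-of-word marker is hit whenever a stored word is a prefix of "jommqjfqjqo".
Prefixes of the query that are stored words: "jommqjfqjqo"
Count: 1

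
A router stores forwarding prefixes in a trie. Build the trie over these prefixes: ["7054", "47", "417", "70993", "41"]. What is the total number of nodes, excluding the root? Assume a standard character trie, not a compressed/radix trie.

Count nodes per top-level branch (shared prefixes stored once):
  '4'-branch (41, 417, 47): 4 nodes
  '7'-branch (7054, 70993): 7 nodes
Sum: 11

11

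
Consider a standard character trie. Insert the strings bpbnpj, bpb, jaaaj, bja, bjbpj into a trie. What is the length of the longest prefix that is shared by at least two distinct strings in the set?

3

Look for the deepest trie node that still has at least two words in its subtree.
e.g. "bpb" and "bpbnpj" share the prefix "bpb" of length 3; no pair shares a longer one.
Longest shared-prefix length: 3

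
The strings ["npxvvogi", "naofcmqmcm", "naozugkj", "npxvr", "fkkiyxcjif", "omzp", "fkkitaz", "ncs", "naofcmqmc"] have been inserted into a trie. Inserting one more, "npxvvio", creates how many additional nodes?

Walking "npxvvio" from the root, the first 5 characters ("npxvv") follow existing edges; "i" is the first miss.
Each of the 2 remaining characters creates one node.

2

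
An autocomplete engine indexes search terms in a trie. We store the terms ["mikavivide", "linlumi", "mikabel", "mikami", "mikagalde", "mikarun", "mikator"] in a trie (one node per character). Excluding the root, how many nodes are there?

Trace insertions, counting only characters that open a new branch:
  "mikavivide" → 10 new (m, i, k, a, v, i, v, i, d, e)
  "linlumi" → 7 new (l, i, n, l, u, m, i)
  "mikabel" → prefix "mika" already present; 3 new (b, e, l)
  "mikami" → prefix "mika" already present; 2 new (m, i)
  "mikagalde" → prefix "mika" already present; 5 new (g, a, l, d, e)
  "mikarun" → prefix "mika" already present; 3 new (r, u, n)
  "mikator" → prefix "mika" already present; 3 new (t, o, r)
Total nodes = 10 + 7 + 3 + 2 + 5 + 3 + 3 = 33

33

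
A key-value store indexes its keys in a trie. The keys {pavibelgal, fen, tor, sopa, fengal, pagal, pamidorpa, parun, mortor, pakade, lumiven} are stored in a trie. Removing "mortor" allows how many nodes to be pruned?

Walk "mortor" from the leaf back toward the root, removing each node that no remaining word uses.
No other word shares any prefix with "mortor", so all 6 of its nodes go.
Nodes removed: 6

6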